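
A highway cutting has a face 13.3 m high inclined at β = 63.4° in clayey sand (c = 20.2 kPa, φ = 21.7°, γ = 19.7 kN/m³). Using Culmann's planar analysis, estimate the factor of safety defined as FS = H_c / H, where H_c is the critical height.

H_c = (4c/γ) · sinβ cosφ / [1 − cos(β − φ)]
    = (4·20.2/19.7) · sin63.4°·cos21.7° / [1 − cos41.7°]
    = 4.102 · 0.8308 / 0.2534 = 13.45 m
FS = H_c / H = 13.45 / 13.3 = 1.011

FS = 1.01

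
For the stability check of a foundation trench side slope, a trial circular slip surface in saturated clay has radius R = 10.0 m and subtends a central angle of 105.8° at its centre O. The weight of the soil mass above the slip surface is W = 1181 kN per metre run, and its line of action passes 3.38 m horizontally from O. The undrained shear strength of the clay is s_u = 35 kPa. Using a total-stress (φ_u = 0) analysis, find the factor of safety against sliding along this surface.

Taking moments about the centre O, the resisting moment is provided by the undrained shear strength acting along the arc:
Arc length L_a = R·θ = 10.0·(105.8°·π/180) = 10.0·1.8466 = 18.47 m
M_R = s_u·L_a·R = 35·18.47·10.0 = 6463.0 kN·m/m
M_D = W·d = 1181·3.38 = 3991.8 kN·m/m
FS = M_R / M_D = 6463.0 / 3991.8 = 1.619

FS = 1.62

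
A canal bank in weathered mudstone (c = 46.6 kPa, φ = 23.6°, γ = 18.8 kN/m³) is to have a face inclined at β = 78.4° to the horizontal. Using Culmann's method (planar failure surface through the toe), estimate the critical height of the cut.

H_c = 21.01 m

Culmann's analysis gives the critical failure plane at α_cr = (β + φ)/2 = (78.4 + 23.6)/2 = 51.0°, and the critical height
H_c = (4c/γ) · sinβ cosφ / [1 − cos(β − φ)]
    = (4·46.6/18.8) · sin78.4°·cos23.6° / [1 − cos(54.8°)]
    = 9.915 · 0.9796·0.9164 / [1 − 0.5764]
    = 9.915 · 0.8976 / 0.4236
    = 21.01 m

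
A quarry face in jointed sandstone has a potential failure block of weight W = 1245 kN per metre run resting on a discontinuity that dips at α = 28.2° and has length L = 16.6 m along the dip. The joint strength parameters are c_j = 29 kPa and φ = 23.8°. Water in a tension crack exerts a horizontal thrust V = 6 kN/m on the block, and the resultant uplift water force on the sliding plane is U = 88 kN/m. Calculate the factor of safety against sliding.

Resolving the block weight along and normal to the plane and applying the Mohr–Coulomb strength on the joint:
N' = W cosα − U − V sinα = 1245·cos28.2° − 88 − 6·sin28.2° = 1006.4 kN/m
Driving force T = W sinα + V cosα = 1245·sin28.2° + 6·cos28.2° = 593.6 kN/m
Resisting force R = c_j·L + N'·tanφ = 29·16.6 + 1006.4·tan23.8° = 481.4 + 443.9 = 925.3 kN/m
FS = R / T = 925.3 / 593.6 = 1.559

FS = 1.56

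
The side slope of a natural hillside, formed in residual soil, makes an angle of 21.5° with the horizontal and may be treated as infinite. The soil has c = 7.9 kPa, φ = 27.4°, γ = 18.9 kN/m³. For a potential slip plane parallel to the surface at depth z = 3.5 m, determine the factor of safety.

For an infinite slope with a slip plane parallel to the surface (no pore pressure): FS = [c + γz cos²β tanφ] / [γz sinβ cosβ].
γz = 18.9·3.5 = 66.15 kN/m²
Numerator = 7.9 + 66.15·cos²21.5°·tan27.4° = 7.9 + 66.15·0.8657·0.5184 = 37.583 kPa
Denominator = 66.15·sin21.5°·cos21.5° = 66.15·0.3665·0.9304 = 22.557 kPa
FS = 37.583 / 22.557 = 1.666

FS = 1.67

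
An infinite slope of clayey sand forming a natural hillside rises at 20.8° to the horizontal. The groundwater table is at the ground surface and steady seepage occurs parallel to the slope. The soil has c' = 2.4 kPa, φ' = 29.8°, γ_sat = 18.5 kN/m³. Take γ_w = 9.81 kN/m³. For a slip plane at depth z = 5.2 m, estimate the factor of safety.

FS = 0.78

With seepage parallel to the slope and the water table at the surface, the effective normal stress on the slip plane uses the buoyant unit weight γ' = γ_sat − γ_w while the driving shear stress uses γ_sat:
FS = [c' + γ' z cos²β tanφ'] / [γ_sat z sinβ cosβ]
γ' = 18.5 − 9.81 = 8.69 kN/m³
Numerator = 2.4 + 8.69·5.2·cos²20.8°·tan29.8° = 2.4 + 8.69·5.2·0.8739·0.5727 = 25.016 kPa
Denominator = 18.5·5.2·sin20.8°·cos20.8° = 18.5·5.2·0.3551·0.9348 = 31.935 kPa
FS = 25.016 / 31.935 = 0.783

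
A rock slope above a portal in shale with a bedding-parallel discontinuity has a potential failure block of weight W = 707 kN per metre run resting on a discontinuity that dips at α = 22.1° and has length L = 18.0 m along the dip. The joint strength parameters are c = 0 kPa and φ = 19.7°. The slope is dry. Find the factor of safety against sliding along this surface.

FS = 0.88

Resolving the block weight along and normal to the plane and applying the Mohr–Coulomb strength on the joint:
N' = W cosα = 707·cos22.1° = 655.1 kN/m
Driving force T = W sinα = 707·sin22.1° = 266.0 kN/m
Resisting force R = c·L + N'·tanφ = 0·18.0 + 655.1·tan19.7° = 0.0 + 234.5 = 234.5 kN/m
FS = R / T = 234.5 / 266.0 = 0.882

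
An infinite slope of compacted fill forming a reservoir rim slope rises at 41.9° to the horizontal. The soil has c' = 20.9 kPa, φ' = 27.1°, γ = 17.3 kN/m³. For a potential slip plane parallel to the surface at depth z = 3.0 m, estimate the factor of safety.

For an infinite slope with a slip plane parallel to the surface (no pore pressure): FS = [c' + γz cos²β tanφ'] / [γz sinβ cosβ].
γz = 17.3·3.0 = 51.90 kN/m²
Numerator = 20.9 + 51.90·cos²41.9°·tan27.1° = 20.9 + 51.90·0.5540·0.5117 = 35.613 kPa
Denominator = 51.90·sin41.9°·cos41.9° = 51.90·0.6678·0.7443 = 25.798 kPa
FS = 35.613 / 25.798 = 1.380

FS = 1.38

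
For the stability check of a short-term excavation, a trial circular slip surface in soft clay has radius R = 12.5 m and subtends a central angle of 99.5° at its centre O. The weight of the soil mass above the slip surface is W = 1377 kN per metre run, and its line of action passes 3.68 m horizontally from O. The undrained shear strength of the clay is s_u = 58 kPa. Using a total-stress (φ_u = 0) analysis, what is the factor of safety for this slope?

FS = 3.11

Taking moments about the centre O, the resisting moment is provided by the undrained shear strength acting along the arc:
Arc length L_a = R·θ = 12.5·(99.5°·π/180) = 12.5·1.7366 = 21.71 m
M_R = s_u·L_a·R = 58·21.71·12.5 = 15738.0 kN·m/m
M_D = W·d = 1377·3.68 = 5067.4 kN·m/m
FS = M_R / M_D = 15738.0 / 5067.4 = 3.106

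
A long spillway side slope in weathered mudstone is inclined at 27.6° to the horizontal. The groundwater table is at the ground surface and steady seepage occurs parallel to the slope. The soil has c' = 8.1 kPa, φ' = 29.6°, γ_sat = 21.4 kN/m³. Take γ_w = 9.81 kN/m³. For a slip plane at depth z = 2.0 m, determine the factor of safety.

FS = 1.05

With seepage parallel to the slope and the water table at the surface, the effective normal stress on the slip plane uses the buoyant unit weight γ' = γ_sat − γ_w while the driving shear stress uses γ_sat:
FS = [c' + γ' z cos²β tanφ'] / [γ_sat z sinβ cosβ]
γ' = 21.4 − 9.81 = 11.59 kN/m³
Numerator = 8.1 + 11.59·2.0·cos²27.6°·tan29.6° = 8.1 + 11.59·2.0·0.7854·0.5681 = 18.442 kPa
Denominator = 21.4·2.0·sin27.6°·cos27.6° = 21.4·2.0·0.4633·0.8862 = 17.573 kPa
FS = 18.442 / 17.573 = 1.049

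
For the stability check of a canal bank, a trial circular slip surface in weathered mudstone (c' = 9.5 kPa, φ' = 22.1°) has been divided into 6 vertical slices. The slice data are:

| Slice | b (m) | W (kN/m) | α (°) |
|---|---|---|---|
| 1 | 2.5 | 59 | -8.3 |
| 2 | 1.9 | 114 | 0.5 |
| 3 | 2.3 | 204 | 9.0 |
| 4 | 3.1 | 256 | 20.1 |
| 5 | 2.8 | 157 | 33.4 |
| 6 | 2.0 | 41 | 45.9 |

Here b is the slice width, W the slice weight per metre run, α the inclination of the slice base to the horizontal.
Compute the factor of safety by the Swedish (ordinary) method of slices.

Ordinary method of slices: FS = Σ[c'·Δl_i + (W_i cosα_i)·tanφ'] / Σ W_i sinα_i, with Δl_i = b_i / cosα_i.
Slice 1: Δl = 2.5/cos(-8.3°) = 2.526 m; N'_1 = 59·cos(-8.3°) = 58.4; c'Δl = 24.00; W sinα = -8.5
Slice 2: Δl = 1.9/cos0.5° = 1.900 m; N'_2 = 114·cos0.5° = 114.0; c'Δl = 18.05; W sinα = 1.0
Slice 3: Δl = 2.3/cos9.0° = 2.329 m; N'_3 = 204·cos9.0° = 201.5; c'Δl = 22.12; W sinα = 31.9
Slice 4: Δl = 3.1/cos20.1° = 3.301 m; N'_4 = 256·cos20.1° = 240.4; c'Δl = 31.36; W sinα = 88.0
Slice 5: Δl = 2.8/cos33.4° = 3.354 m; N'_5 = 157·cos33.4° = 131.1; c'Δl = 31.86; W sinα = 86.4
Slice 6: Δl = 2.0/cos45.9° = 2.874 m; N'_6 = 41·cos45.9° = 28.5; c'Δl = 27.30; W sinα = 29.4
Σc'Δl = 154.7 kN/m; ΣN' = 773.9 kN/m; ΣW sinα = 228.2 kN/m
Resisting = 154.7 + 773.9·tan22.1° = 154.7 + 314.2 = 468.9 kN/m
FS = 468.9 / 228.2 = 2.055

FS = 2.05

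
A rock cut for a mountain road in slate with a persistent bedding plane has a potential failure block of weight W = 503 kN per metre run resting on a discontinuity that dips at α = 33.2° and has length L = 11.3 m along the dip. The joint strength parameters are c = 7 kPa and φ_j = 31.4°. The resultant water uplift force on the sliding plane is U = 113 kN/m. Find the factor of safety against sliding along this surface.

FS = 0.97

Resolving the block weight along and normal to the plane and applying the Mohr–Coulomb strength on the joint:
N' = W cosα − U = 503·cos33.2° − 113 = 307.9 kN/m
Driving force T = W sinα = 503·sin33.2° = 275.4 kN/m
Resisting force R = c·L + N'·tanφ_j = 7·11.3 + 307.9·tan31.4° = 79.1 + 187.9 = 267.0 kN/m
FS = R / T = 267.0 / 275.4 = 0.970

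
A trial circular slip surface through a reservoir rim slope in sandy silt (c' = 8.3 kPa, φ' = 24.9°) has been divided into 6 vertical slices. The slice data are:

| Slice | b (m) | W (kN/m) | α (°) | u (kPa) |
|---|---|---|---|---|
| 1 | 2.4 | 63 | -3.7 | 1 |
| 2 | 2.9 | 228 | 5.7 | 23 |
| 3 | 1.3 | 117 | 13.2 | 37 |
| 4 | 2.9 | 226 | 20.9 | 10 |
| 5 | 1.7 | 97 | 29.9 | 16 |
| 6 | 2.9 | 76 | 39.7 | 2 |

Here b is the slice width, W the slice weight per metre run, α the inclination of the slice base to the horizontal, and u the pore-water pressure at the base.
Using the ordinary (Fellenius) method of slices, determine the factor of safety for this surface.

Ordinary method of slices: FS = Σ[c'·Δl_i + (W_i cosα_i − u_i·Δl_i)·tanφ'] / Σ W_i sinα_i, with Δl_i = b_i / cosα_i.
Slice 1: Δl = 2.4/cos(-3.7°) = 2.405 m; N'_1 = 63·cos(-3.7°) − 1·2.405 = 60.5; c'Δl = 19.96; W sinα = -4.1
Slice 2: Δl = 2.9/cos5.7° = 2.914 m; N'_2 = 228·cos5.7° − 23·2.914 = 159.8; c'Δl = 24.19; W sinα = 22.6
Slice 3: Δl = 1.3/cos13.2° = 1.335 m; N'_3 = 117·cos13.2° − 37·1.335 = 64.5; c'Δl = 11.08; W sinα = 26.7
Slice 4: Δl = 2.9/cos20.9° = 3.104 m; N'_4 = 226·cos20.9° − 10·3.104 = 180.1; c'Δl = 25.77; W sinα = 80.6
Slice 5: Δl = 1.7/cos29.9° = 1.961 m; N'_5 = 97·cos29.9° − 16·1.961 = 52.7; c'Δl = 16.28; W sinα = 48.4
Slice 6: Δl = 2.9/cos39.7° = 3.769 m; N'_6 = 76·cos39.7° − 2·3.769 = 50.9; c'Δl = 31.28; W sinα = 48.5
Σc'Δl = 128.6 kN/m; ΣN' = 568.5 kN/m; ΣW sinα = 222.8 kN/m
Resisting = 128.6 + 568.5·tan24.9° = 128.6 + 263.9 = 392.5 kN/m
FS = 392.5 / 222.8 = 1.761

FS = 1.76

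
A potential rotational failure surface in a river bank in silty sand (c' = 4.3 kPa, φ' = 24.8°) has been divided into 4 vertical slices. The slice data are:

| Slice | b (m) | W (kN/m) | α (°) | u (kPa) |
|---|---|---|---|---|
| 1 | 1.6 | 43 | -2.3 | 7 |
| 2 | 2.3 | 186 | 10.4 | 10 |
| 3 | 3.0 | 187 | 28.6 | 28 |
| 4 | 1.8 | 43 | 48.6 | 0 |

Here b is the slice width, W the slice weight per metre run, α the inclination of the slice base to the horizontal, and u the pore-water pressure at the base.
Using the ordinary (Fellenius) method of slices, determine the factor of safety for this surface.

Ordinary method of slices: FS = Σ[c'·Δl_i + (W_i cosα_i − u_i·Δl_i)·tanφ'] / Σ W_i sinα_i, with Δl_i = b_i / cosα_i.
Slice 1: Δl = 1.6/cos(-2.3°) = 1.601 m; N'_1 = 43·cos(-2.3°) − 7·1.601 = 31.8; c'Δl = 6.89; W sinα = -1.7
Slice 2: Δl = 2.3/cos10.4° = 2.338 m; N'_2 = 186·cos10.4° − 10·2.338 = 159.6; c'Δl = 10.06; W sinα = 33.6
Slice 3: Δl = 3.0/cos28.6° = 3.417 m; N'_3 = 187·cos28.6° − 28·3.417 = 68.5; c'Δl = 14.69; W sinα = 89.5
Slice 4: Δl = 1.8/cos48.6° = 2.722 m; N'_4 = 43·cos48.6° − 0·2.722 = 28.4; c'Δl = 11.70; W sinα = 32.3
Σc'Δl = 43.3 kN/m; ΣN' = 288.3 kN/m; ΣW sinα = 153.6 kN/m
Resisting = 43.3 + 288.3·tan24.8° = 43.3 + 133.2 = 176.5 kN/m
FS = 176.5 / 153.6 = 1.149

FS = 1.15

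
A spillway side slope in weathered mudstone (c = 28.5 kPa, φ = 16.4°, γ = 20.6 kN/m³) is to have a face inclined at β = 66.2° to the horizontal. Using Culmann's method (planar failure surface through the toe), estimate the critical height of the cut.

H_c = 13.70 m

Culmann's analysis gives the critical failure plane at α_cr = (β + φ)/2 = (66.2 + 16.4)/2 = 41.3°, and the critical height
H_c = (4c/γ) · sinβ cosφ / [1 − cos(β − φ)]
    = (4·28.5/20.6) · sin66.2°·cos16.4° / [1 − cos(49.8°)]
    = 5.534 · 0.9150·0.9593 / [1 − 0.6455]
    = 5.534 · 0.8777 / 0.3545
    = 13.70 m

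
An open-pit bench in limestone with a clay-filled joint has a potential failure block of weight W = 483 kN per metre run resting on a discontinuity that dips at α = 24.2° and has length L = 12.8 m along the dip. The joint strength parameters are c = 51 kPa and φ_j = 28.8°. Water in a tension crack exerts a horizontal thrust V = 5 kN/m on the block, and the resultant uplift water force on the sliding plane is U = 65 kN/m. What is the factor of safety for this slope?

FS = 4.24

Resolving the block weight along and normal to the plane and applying the Mohr–Coulomb strength on the joint:
N' = W cosα − U − V sinα = 483·cos24.2° − 65 − 5·sin24.2° = 373.5 kN/m
Driving force T = W sinα + V cosα = 483·sin24.2° + 5·cos24.2° = 202.6 kN/m
Resisting force R = c·L + N'·tanφ_j = 51·12.8 + 373.5·tan28.8° = 652.8 + 205.3 = 858.1 kN/m
FS = R / T = 858.1 / 202.6 = 4.237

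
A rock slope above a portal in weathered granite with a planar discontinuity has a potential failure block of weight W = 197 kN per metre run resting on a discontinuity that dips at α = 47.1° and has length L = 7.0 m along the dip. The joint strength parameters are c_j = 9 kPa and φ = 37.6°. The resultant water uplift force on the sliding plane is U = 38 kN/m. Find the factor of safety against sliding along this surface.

Resolving the block weight along and normal to the plane and applying the Mohr–Coulomb strength on the joint:
N' = W cosα − U = 197·cos47.1° − 38 = 96.1 kN/m
Driving force T = W sinα = 197·sin47.1° = 144.3 kN/m
Resisting force R = c_j·L + N'·tanφ = 9·7.0 + 96.1·tan37.6° = 63.0 + 74.0 = 137.0 kN/m
FS = R / T = 137.0 / 144.3 = 0.949

FS = 0.95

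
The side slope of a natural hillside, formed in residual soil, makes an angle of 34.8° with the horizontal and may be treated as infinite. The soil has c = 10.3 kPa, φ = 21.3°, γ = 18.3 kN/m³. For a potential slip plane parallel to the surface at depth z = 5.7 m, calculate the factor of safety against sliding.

For an infinite slope with a slip plane parallel to the surface (no pore pressure): FS = [c + γz cos²β tanφ] / [γz sinβ cosβ].
γz = 18.3·5.7 = 104.31 kN/m²
Numerator = 10.3 + 104.31·cos²34.8°·tan21.3° = 10.3 + 104.31·0.6743·0.3899 = 37.722 kPa
Denominator = 104.31·sin34.8°·cos34.8° = 104.31·0.5707·0.8211 = 48.884 kPa
FS = 37.722 / 48.884 = 0.772

FS = 0.77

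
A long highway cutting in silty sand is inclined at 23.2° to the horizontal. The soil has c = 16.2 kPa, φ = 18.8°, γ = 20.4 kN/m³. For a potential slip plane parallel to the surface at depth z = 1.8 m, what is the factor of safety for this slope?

FS = 2.01

For an infinite slope with a slip plane parallel to the surface (no pore pressure): FS = [c + γz cos²β tanφ] / [γz sinβ cosβ].
γz = 20.4·1.8 = 36.72 kN/m²
Numerator = 16.2 + 36.72·cos²23.2°·tan18.8° = 16.2 + 36.72·0.8448·0.3404 = 26.761 kPa
Denominator = 36.72·sin23.2°·cos23.2° = 36.72·0.3939·0.9191 = 13.296 kPa
FS = 26.761 / 13.296 = 2.013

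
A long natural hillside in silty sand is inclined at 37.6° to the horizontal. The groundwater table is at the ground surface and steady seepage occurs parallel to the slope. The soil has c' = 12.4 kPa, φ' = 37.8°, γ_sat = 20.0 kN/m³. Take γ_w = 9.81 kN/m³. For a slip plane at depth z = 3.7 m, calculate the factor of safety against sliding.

FS = 0.86

With seepage parallel to the slope and the water table at the surface, the effective normal stress on the slip plane uses the buoyant unit weight γ' = γ_sat − γ_w while the driving shear stress uses γ_sat:
FS = [c' + γ' z cos²β tanφ'] / [γ_sat z sinβ cosβ]
γ' = 20.0 − 9.81 = 10.19 kN/m³
Numerator = 12.4 + 10.19·3.7·cos²37.6°·tan37.8° = 12.4 + 10.19·3.7·0.6277·0.7757 = 30.758 kPa
Denominator = 20.0·3.7·sin37.6°·cos37.6° = 20.0·3.7·0.6101·0.7923 = 35.772 kPa
FS = 30.758 / 35.772 = 0.860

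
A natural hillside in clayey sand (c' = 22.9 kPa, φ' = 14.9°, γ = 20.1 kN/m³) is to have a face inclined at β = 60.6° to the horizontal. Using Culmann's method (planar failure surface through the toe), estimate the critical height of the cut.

Culmann's analysis gives the critical failure plane at α_cr = (β + φ')/2 = (60.6 + 14.9)/2 = 37.8°, and the critical height
H_c = (4c'/γ) · sinβ cosφ' / [1 − cos(β − φ')]
    = (4·22.9/20.1) · sin60.6°·cos14.9° / [1 − cos(45.7°)]
    = 4.557 · 0.8712·0.9664 / [1 − 0.6984]
    = 4.557 · 0.8419 / 0.3016
    = 12.72 m

H_c = 12.72 m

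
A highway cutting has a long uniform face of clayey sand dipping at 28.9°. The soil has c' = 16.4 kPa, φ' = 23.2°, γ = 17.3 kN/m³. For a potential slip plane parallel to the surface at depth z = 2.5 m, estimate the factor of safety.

FS = 1.67

For an infinite slope with a slip plane parallel to the surface (no pore pressure): FS = [c' + γz cos²β tanφ'] / [γz sinβ cosβ].
γz = 17.3·2.5 = 43.25 kN/m²
Numerator = 16.4 + 43.25·cos²28.9°·tan23.2° = 16.4 + 43.25·0.7664·0.4286 = 30.607 kPa
Denominator = 43.25·sin28.9°·cos28.9° = 43.25·0.4833·0.8755 = 18.299 kPa
FS = 30.607 / 18.299 = 1.673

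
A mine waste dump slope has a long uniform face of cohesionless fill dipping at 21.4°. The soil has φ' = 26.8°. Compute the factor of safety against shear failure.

For a dry cohesionless infinite slope the factor of safety is FS = tanφ' / tanβ.
FS = tan26.8° / tan21.4° = 0.5051 / 0.3919 = 1.289

FS = 1.29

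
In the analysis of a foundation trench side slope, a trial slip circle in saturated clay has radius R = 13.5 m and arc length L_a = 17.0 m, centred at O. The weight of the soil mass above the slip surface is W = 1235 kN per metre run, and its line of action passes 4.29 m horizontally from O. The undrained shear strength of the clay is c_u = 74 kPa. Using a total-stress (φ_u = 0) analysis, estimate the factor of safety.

FS = 3.21

Taking moments about the centre O, the resisting moment is provided by the undrained shear strength acting along the arc:
M_R = c_u·L_a·R = 74·17.00·13.5 = 16983.0 kN·m/m
M_D = W·d = 1235·4.29 = 5298.1 kN·m/m
FS = M_R / M_D = 16983.0 / 5298.1 = 3.205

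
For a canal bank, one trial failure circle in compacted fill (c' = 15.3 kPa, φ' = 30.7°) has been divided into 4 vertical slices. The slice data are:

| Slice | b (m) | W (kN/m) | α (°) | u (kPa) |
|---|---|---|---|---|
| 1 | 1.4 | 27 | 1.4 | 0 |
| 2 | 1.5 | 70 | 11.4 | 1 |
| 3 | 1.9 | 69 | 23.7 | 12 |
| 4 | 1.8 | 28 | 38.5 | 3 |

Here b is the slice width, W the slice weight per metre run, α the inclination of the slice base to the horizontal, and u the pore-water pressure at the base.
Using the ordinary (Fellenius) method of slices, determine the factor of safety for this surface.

FS = 3.34

Ordinary method of slices: FS = Σ[c'·Δl_i + (W_i cosα_i − u_i·Δl_i)·tanφ'] / Σ W_i sinα_i, with Δl_i = b_i / cosα_i.
Slice 1: Δl = 1.4/cos1.4° = 1.400 m; N'_1 = 27·cos1.4° − 0·1.400 = 27.0; c'Δl = 21.43; W sinα = 0.7
Slice 2: Δl = 1.5/cos11.4° = 1.530 m; N'_2 = 70·cos11.4° − 1·1.530 = 67.1; c'Δl = 23.41; W sinα = 13.8
Slice 3: Δl = 1.9/cos23.7° = 2.075 m; N'_3 = 69·cos23.7° − 12·2.075 = 38.3; c'Δl = 31.75; W sinα = 27.7
Slice 4: Δl = 1.8/cos38.5° = 2.300 m; N'_4 = 28·cos38.5° − 3·2.300 = 15.0; c'Δl = 35.19; W sinα = 17.4
Σc'Δl = 111.8 kN/m; ΣN' = 147.4 kN/m; ΣW sinα = 59.7 kN/m
Resisting = 111.8 + 147.4·tan30.7° = 111.8 + 87.5 = 199.3 kN/m
FS = 199.3 / 59.7 = 3.340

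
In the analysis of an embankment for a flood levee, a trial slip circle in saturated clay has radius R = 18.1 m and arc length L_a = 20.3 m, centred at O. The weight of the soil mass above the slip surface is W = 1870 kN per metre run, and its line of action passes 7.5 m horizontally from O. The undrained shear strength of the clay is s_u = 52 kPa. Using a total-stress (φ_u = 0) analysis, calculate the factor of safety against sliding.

FS = 1.36

Taking moments about the centre O, the resisting moment is provided by the undrained shear strength acting along the arc:
M_R = s_u·L_a·R = 52·20.30·18.1 = 19106.4 kN·m/m
M_D = W·d = 1870·7.5 = 14025.0 kN·m/m
FS = M_R / M_D = 19106.4 / 14025.0 = 1.362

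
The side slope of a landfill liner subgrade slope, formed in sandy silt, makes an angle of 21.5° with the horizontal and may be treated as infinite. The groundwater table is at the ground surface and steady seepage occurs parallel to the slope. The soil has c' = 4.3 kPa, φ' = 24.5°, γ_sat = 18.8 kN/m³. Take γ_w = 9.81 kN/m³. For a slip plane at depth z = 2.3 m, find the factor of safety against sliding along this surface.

With seepage parallel to the slope and the water table at the surface, the effective normal stress on the slip plane uses the buoyant unit weight γ' = γ_sat − γ_w while the driving shear stress uses γ_sat:
FS = [c' + γ' z cos²β tanφ'] / [γ_sat z sinβ cosβ]
γ' = 18.8 − 9.81 = 8.99 kN/m³
Numerator = 4.3 + 8.99·2.3·cos²21.5°·tan24.5° = 4.3 + 8.99·2.3·0.8657·0.4557 = 12.457 kPa
Denominator = 18.8·2.3·sin21.5°·cos21.5° = 18.8·2.3·0.3665·0.9304 = 14.745 kPa
FS = 12.457 / 14.745 = 0.845

FS = 0.84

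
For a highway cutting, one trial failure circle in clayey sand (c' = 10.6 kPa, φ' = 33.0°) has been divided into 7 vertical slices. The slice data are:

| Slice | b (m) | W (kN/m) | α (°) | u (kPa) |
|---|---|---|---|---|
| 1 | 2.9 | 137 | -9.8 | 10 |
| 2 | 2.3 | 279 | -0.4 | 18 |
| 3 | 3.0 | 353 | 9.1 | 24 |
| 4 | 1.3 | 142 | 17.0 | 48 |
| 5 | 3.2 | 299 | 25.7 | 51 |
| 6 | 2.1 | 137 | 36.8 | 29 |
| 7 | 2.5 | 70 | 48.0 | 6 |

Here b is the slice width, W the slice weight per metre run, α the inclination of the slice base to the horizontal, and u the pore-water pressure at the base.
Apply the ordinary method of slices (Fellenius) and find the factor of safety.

FS = 2.23

Ordinary method of slices: FS = Σ[c'·Δl_i + (W_i cosα_i − u_i·Δl_i)·tanφ'] / Σ W_i sinα_i, with Δl_i = b_i / cosα_i.
Slice 1: Δl = 2.9/cos(-9.8°) = 2.943 m; N'_1 = 137·cos(-9.8°) − 10·2.943 = 105.6; c'Δl = 31.20; W sinα = -23.3
Slice 2: Δl = 2.3/cos(-0.4°) = 2.300 m; N'_2 = 279·cos(-0.4°) − 18·2.300 = 237.6; c'Δl = 24.38; W sinα = -1.9
Slice 3: Δl = 3.0/cos9.1° = 3.038 m; N'_3 = 353·cos9.1° − 24·3.038 = 275.6; c'Δl = 32.21; W sinα = 55.8
Slice 4: Δl = 1.3/cos17.0° = 1.359 m; N'_4 = 142·cos17.0° − 48·1.359 = 70.5; c'Δl = 14.41; W sinα = 41.5
Slice 5: Δl = 3.2/cos25.7° = 3.551 m; N'_5 = 299·cos25.7° − 51·3.551 = 88.3; c'Δl = 37.64; W sinα = 129.7
Slice 6: Δl = 2.1/cos36.8° = 2.623 m; N'_6 = 137·cos36.8° − 29·2.623 = 33.6; c'Δl = 27.80; W sinα = 82.1
Slice 7: Δl = 2.5/cos48.0° = 3.736 m; N'_7 = 70·cos48.0° − 6·3.736 = 24.4; c'Δl = 39.60; W sinα = 52.0
Σc'Δl = 207.2 kN/m; ΣN' = 835.7 kN/m; ΣW sinα = 335.8 kN/m
Resisting = 207.2 + 835.7·tan33.0° = 207.2 + 542.7 = 750.0 kN/m
FS = 750.0 / 335.8 = 2.233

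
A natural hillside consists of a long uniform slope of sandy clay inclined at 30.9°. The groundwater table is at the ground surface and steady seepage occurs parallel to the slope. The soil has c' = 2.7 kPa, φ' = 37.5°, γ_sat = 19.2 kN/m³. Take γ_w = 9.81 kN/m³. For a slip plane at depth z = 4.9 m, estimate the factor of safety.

With seepage parallel to the slope and the water table at the surface, the effective normal stress on the slip plane uses the buoyant unit weight γ' = γ_sat − γ_w while the driving shear stress uses γ_sat:
FS = [c' + γ' z cos²β tanφ'] / [γ_sat z sinβ cosβ]
γ' = 19.2 − 9.81 = 9.39 kN/m³
Numerator = 2.7 + 9.39·4.9·cos²30.9°·tan37.5° = 2.7 + 9.39·4.9·0.7363·0.7673 = 28.695 kPa
Denominator = 19.2·4.9·sin30.9°·cos30.9° = 19.2·4.9·0.5135·0.8581 = 41.457 kPa
FS = 28.695 / 41.457 = 0.692

FS = 0.69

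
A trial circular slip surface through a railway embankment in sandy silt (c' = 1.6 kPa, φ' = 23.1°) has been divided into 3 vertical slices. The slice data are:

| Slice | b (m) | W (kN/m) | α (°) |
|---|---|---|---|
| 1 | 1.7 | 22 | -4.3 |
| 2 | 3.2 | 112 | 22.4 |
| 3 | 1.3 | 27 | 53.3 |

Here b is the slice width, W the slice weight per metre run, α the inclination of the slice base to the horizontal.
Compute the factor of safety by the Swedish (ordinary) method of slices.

FS = 1.15

Ordinary method of slices: FS = Σ[c'·Δl_i + (W_i cosα_i)·tanφ'] / Σ W_i sinα_i, with Δl_i = b_i / cosα_i.
Slice 1: Δl = 1.7/cos(-4.3°) = 1.705 m; N'_1 = 22·cos(-4.3°) = 21.9; c'Δl = 2.73; W sinα = -1.6
Slice 2: Δl = 3.2/cos22.4° = 3.461 m; N'_2 = 112·cos22.4° = 103.5; c'Δl = 5.54; W sinα = 42.7
Slice 3: Δl = 1.3/cos53.3° = 2.175 m; N'_3 = 27·cos53.3° = 16.1; c'Δl = 3.48; W sinα = 21.6
Σc'Δl = 11.7 kN/m; ΣN' = 141.6 kN/m; ΣW sinα = 62.7 kN/m
Resisting = 11.7 + 141.6·tan23.1° = 11.7 + 60.4 = 72.2 kN/m
FS = 72.2 / 62.7 = 1.151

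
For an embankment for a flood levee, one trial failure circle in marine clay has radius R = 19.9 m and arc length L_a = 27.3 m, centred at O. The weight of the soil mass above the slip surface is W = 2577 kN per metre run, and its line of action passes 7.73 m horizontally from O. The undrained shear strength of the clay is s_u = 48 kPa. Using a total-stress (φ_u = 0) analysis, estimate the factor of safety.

FS = 1.31

Taking moments about the centre O, the resisting moment is provided by the undrained shear strength acting along the arc:
M_R = s_u·L_a·R = 48·27.30·19.9 = 26077.0 kN·m/m
M_D = W·d = 2577·7.73 = 19920.2 kN·m/m
FS = M_R / M_D = 26077.0 / 19920.2 = 1.309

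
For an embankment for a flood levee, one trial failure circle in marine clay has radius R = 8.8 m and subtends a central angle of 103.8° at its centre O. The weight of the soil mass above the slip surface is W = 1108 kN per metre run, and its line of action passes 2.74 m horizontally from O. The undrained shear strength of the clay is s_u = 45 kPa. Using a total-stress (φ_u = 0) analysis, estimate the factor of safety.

Taking moments about the centre O, the resisting moment is provided by the undrained shear strength acting along the arc:
Arc length L_a = R·θ = 8.8·(103.8°·π/180) = 8.8·1.8117 = 15.94 m
M_R = s_u·L_a·R = 45·15.94·8.8 = 6313.2 kN·m/m
M_D = W·d = 1108·2.74 = 3035.9 kN·m/m
FS = M_R / M_D = 6313.2 / 3035.9 = 2.080

FS = 2.08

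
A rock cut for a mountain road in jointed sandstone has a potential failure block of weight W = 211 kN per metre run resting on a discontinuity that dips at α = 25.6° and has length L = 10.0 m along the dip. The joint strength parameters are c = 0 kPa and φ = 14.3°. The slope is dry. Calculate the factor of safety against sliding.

FS = 0.53

Resolving the block weight along and normal to the plane and applying the Mohr–Coulomb strength on the joint:
N' = W cosα = 211·cos25.6° = 190.3 kN/m
Driving force T = W sinα = 211·sin25.6° = 91.2 kN/m
Resisting force R = c·L + N'·tanφ = 0·10.0 + 190.3·tan14.3° = 0.0 + 48.5 = 48.5 kN/m
FS = R / T = 48.5 / 91.2 = 0.532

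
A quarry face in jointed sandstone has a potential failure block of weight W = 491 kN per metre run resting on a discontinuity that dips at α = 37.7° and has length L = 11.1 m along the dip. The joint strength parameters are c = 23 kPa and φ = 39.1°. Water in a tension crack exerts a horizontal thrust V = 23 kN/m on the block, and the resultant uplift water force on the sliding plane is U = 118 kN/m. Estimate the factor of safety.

FS = 1.46

Resolving the block weight along and normal to the plane and applying the Mohr–Coulomb strength on the joint:
N' = W cosα − U − V sinα = 491·cos37.7° − 118 − 23·sin37.7° = 256.4 kN/m
Driving force T = W sinα + V cosα = 491·sin37.7° + 23·cos37.7° = 318.5 kN/m
Resisting force R = c·L + N'·tanφ = 23·11.1 + 256.4·tan39.1° = 255.3 + 208.4 = 463.7 kN/m
FS = R / T = 463.7 / 318.5 = 1.456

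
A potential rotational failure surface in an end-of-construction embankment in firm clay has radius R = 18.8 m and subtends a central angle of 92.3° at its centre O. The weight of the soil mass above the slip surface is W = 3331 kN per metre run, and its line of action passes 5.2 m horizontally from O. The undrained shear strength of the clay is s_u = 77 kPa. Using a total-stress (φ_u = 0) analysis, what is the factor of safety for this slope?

Taking moments about the centre O, the resisting moment is provided by the undrained shear strength acting along the arc:
Arc length L_a = R·θ = 18.8·(92.3°·π/180) = 18.8·1.6109 = 30.29 m
M_R = s_u·L_a·R = 77·30.29·18.8 = 43841.5 kN·m/m
M_D = W·d = 3331·5.2 = 17321.2 kN·m/m
FS = M_R / M_D = 43841.5 / 17321.2 = 2.531

FS = 2.53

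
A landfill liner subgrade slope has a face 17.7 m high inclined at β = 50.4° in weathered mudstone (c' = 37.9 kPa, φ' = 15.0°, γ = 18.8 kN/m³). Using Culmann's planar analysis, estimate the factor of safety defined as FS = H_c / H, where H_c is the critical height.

FS = 1.83

H_c = (4c'/γ) · sinβ cosφ' / [1 − cos(β − φ')]
    = (4·37.9/18.8) · sin50.4°·cos15.0° / [1 − cos35.4°]
    = 8.064 · 0.7443 / 0.1849 = 32.46 m
FS = H_c / H = 32.46 / 17.7 = 1.834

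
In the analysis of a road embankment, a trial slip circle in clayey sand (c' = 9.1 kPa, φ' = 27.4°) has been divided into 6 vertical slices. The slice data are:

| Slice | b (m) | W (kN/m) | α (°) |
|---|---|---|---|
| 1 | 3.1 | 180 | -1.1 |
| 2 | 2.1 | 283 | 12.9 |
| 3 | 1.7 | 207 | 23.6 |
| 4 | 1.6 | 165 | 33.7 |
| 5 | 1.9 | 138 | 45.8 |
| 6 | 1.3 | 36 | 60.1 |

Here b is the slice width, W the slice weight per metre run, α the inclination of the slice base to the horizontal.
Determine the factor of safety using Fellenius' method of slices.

Ordinary method of slices: FS = Σ[c'·Δl_i + (W_i cosα_i)·tanφ'] / Σ W_i sinα_i, with Δl_i = b_i / cosα_i.
Slice 1: Δl = 3.1/cos(-1.1°) = 3.101 m; N'_1 = 180·cos(-1.1°) = 180.0; c'Δl = 28.22; W sinα = -3.5
Slice 2: Δl = 2.1/cos12.9° = 2.154 m; N'_2 = 283·cos12.9° = 275.9; c'Δl = 19.60; W sinα = 63.2
Slice 3: Δl = 1.7/cos23.6° = 1.855 m; N'_3 = 207·cos23.6° = 189.7; c'Δl = 16.88; W sinα = 82.9
Slice 4: Δl = 1.6/cos33.7° = 1.923 m; N'_4 = 165·cos33.7° = 137.3; c'Δl = 17.50; W sinα = 91.5
Slice 5: Δl = 1.9/cos45.8° = 2.725 m; N'_5 = 138·cos45.8° = 96.2; c'Δl = 24.80; W sinα = 98.9
Slice 6: Δl = 1.3/cos60.1° = 2.608 m; N'_6 = 36·cos60.1° = 17.9; c'Δl = 23.73; W sinα = 31.2
Σc'Δl = 130.7 kN/m; ΣN' = 896.9 kN/m; ΣW sinα = 364.3 kN/m
Resisting = 130.7 + 896.9·tan27.4° = 130.7 + 464.9 = 595.7 kN/m
FS = 595.7 / 364.3 = 1.635

FS = 1.64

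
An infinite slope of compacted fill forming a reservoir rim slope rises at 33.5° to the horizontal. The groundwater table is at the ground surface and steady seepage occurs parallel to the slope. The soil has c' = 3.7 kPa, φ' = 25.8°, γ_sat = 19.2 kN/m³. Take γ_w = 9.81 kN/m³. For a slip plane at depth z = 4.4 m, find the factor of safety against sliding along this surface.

FS = 0.45

With seepage parallel to the slope and the water table at the surface, the effective normal stress on the slip plane uses the buoyant unit weight γ' = γ_sat − γ_w while the driving shear stress uses γ_sat:
FS = [c' + γ' z cos²β tanφ'] / [γ_sat z sinβ cosβ]
γ' = 19.2 − 9.81 = 9.39 kN/m³
Numerator = 3.7 + 9.39·4.4·cos²33.5°·tan25.8° = 3.7 + 9.39·4.4·0.6954·0.4834 = 17.588 kPa
Denominator = 19.2·4.4·sin33.5°·cos33.5° = 19.2·4.4·0.5519·0.8339 = 38.882 kPa
FS = 17.588 / 38.882 = 0.452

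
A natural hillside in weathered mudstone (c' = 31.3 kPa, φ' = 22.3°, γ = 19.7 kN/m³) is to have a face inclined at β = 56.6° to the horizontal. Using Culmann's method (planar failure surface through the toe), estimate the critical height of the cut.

Culmann's analysis gives the critical failure plane at α_cr = (β + φ')/2 = (56.6 + 22.3)/2 = 39.5°, and the critical height
H_c = (4c'/γ) · sinβ cosφ' / [1 − cos(β − φ')]
    = (4·31.3/19.7) · sin56.6°·cos22.3° / [1 − cos(34.3°)]
    = 6.355 · 0.8348·0.9252 / [1 − 0.8261]
    = 6.355 · 0.7724 / 0.1739
    = 28.23 m

H_c = 28.23 m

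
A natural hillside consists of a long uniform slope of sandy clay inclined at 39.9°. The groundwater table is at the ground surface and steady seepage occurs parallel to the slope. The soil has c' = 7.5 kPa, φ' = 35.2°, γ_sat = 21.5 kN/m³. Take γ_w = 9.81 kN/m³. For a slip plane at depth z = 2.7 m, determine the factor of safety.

With seepage parallel to the slope and the water table at the surface, the effective normal stress on the slip plane uses the buoyant unit weight γ' = γ_sat − γ_w while the driving shear stress uses γ_sat:
FS = [c' + γ' z cos²β tanφ'] / [γ_sat z sinβ cosβ]
γ' = 21.5 − 9.81 = 11.69 kN/m³
Numerator = 7.5 + 11.69·2.7·cos²39.9°·tan35.2° = 7.5 + 11.69·2.7·0.5885·0.7054 = 20.604 kPa
Denominator = 21.5·2.7·sin39.9°·cos39.9° = 21.5·2.7·0.6414·0.7672 = 28.566 kPa
FS = 20.604 / 28.566 = 0.721

FS = 0.72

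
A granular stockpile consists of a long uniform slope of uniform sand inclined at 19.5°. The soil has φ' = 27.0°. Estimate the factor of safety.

For a dry cohesionless infinite slope the factor of safety is FS = tanφ' / tanβ.
FS = tan27.0° / tan19.5° = 0.5095 / 0.3541 = 1.439

FS = 1.44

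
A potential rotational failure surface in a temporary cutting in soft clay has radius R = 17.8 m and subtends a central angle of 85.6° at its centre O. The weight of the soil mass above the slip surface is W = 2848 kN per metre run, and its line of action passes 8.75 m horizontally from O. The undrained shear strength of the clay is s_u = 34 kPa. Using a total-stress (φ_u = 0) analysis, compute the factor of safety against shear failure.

FS = 0.65

Taking moments about the centre O, the resisting moment is provided by the undrained shear strength acting along the arc:
Arc length L_a = R·θ = 17.8·(85.6°·π/180) = 17.8·1.4940 = 26.59 m
M_R = s_u·L_a·R = 34·26.59·17.8 = 16094.2 kN·m/m
M_D = W·d = 2848·8.75 = 24920.0 kN·m/m
FS = M_R / M_D = 16094.2 / 24920.0 = 0.646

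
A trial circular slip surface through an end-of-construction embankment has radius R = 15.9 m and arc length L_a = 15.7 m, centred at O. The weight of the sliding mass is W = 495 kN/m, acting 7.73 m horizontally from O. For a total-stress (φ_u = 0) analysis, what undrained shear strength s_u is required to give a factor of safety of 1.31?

FS = s_u·L_a·R / (W·d), so s_u = FS·W·d / (L_a·R).
s_u = 1.31·495·7.73 / (15.70·15.9) = 5012.5 / 249.63 = 20.08 kPa

s_u = 20.1 kPa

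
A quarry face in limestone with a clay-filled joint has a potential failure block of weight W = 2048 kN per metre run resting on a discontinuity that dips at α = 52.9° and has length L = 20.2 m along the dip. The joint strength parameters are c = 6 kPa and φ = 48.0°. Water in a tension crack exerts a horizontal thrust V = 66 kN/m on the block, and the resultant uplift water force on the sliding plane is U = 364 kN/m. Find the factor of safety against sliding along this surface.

FS = 0.62

Resolving the block weight along and normal to the plane and applying the Mohr–Coulomb strength on the joint:
N' = W cosα − U − V sinα = 2048·cos52.9° − 364 − 66·sin52.9° = 818.7 kN/m
Driving force T = W sinα + V cosα = 2048·sin52.9° + 66·cos52.9° = 1673.3 kN/m
Resisting force R = c·L + N'·tanφ = 6·20.2 + 818.7·tan48.0° = 121.2 + 909.3 = 1030.5 kN/m
FS = R / T = 1030.5 / 1673.3 = 0.616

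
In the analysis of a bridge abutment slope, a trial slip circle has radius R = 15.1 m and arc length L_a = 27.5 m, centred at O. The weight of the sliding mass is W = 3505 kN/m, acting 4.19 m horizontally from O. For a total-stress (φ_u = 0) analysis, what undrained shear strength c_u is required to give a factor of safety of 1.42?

c_u = 50.2 kPa

FS = c_u·L_a·R / (W·d), so c_u = FS·W·d / (L_a·R).
c_u = 1.42·3505·4.19 / (27.50·15.1) = 20854.0 / 415.25 = 50.22 kPa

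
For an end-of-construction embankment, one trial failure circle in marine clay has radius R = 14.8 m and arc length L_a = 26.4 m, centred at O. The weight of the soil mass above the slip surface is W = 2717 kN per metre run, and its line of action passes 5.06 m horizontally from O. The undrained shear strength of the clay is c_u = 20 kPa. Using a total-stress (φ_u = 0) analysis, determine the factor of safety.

FS = 0.57

Taking moments about the centre O, the resisting moment is provided by the undrained shear strength acting along the arc:
M_R = c_u·L_a·R = 20·26.40·14.8 = 7814.4 kN·m/m
M_D = W·d = 2717·5.06 = 13748.0 kN·m/m
FS = M_R / M_D = 7814.4 / 13748.0 = 0.568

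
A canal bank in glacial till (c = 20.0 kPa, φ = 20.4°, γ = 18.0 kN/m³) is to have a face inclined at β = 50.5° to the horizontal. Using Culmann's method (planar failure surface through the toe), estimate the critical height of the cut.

Culmann's analysis gives the critical failure plane at α_cr = (β + φ)/2 = (50.5 + 20.4)/2 = 35.5°, and the critical height
H_c = (4c/γ) · sinβ cosφ / [1 − cos(β − φ)]
    = (4·20.0/18.0) · sin50.5°·cos20.4° / [1 − cos(30.1°)]
    = 4.444 · 0.7716·0.9373 / [1 − 0.8652]
    = 4.444 · 0.7232 / 0.1348
    = 23.84 m

H_c = 23.84 m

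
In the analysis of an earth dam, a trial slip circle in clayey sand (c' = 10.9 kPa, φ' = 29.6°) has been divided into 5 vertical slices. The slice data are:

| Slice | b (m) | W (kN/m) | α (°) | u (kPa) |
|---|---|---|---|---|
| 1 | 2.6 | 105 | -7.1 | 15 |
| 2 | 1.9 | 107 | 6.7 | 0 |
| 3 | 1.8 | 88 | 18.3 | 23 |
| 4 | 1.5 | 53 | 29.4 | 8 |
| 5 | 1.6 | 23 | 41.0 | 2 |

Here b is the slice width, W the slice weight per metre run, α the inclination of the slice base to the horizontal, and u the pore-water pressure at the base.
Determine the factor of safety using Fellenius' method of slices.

FS = 3.78

Ordinary method of slices: FS = Σ[c'·Δl_i + (W_i cosα_i − u_i·Δl_i)·tanφ'] / Σ W_i sinα_i, with Δl_i = b_i / cosα_i.
Slice 1: Δl = 2.6/cos(-7.1°) = 2.620 m; N'_1 = 105·cos(-7.1°) − 15·2.620 = 64.9; c'Δl = 28.56; W sinα = -13.0
Slice 2: Δl = 1.9/cos6.7° = 1.913 m; N'_2 = 107·cos6.7° − 0·1.913 = 106.3; c'Δl = 20.85; W sinα = 12.5
Slice 3: Δl = 1.8/cos18.3° = 1.896 m; N'_3 = 88·cos18.3° − 23·1.896 = 39.9; c'Δl = 20.67; W sinα = 27.6
Slice 4: Δl = 1.5/cos29.4° = 1.722 m; N'_4 = 53·cos29.4° − 8·1.722 = 32.4; c'Δl = 18.77; W sinα = 26.0
Slice 5: Δl = 1.6/cos41.0° = 2.120 m; N'_5 = 23·cos41.0° − 2·2.120 = 13.1; c'Δl = 23.11; W sinα = 15.1
Σc'Δl = 112.0 kN/m; ΣN' = 256.6 kN/m; ΣW sinα = 68.2 kN/m
Resisting = 112.0 + 256.6·tan29.6° = 112.0 + 145.8 = 257.7 kN/m
FS = 257.7 / 68.2 = 3.777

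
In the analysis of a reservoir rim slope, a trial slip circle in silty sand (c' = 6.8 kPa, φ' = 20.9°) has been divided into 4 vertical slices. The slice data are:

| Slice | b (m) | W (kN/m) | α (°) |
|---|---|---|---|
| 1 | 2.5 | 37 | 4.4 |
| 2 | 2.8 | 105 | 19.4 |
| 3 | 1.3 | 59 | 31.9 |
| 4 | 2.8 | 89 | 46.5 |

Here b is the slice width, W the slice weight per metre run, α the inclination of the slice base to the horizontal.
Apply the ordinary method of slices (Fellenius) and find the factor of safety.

FS = 1.27

Ordinary method of slices: FS = Σ[c'·Δl_i + (W_i cosα_i)·tanφ'] / Σ W_i sinα_i, with Δl_i = b_i / cosα_i.
Slice 1: Δl = 2.5/cos4.4° = 2.507 m; N'_1 = 37·cos4.4° = 36.9; c'Δl = 17.05; W sinα = 2.8
Slice 2: Δl = 2.8/cos19.4° = 2.969 m; N'_2 = 105·cos19.4° = 99.0; c'Δl = 20.19; W sinα = 34.9
Slice 3: Δl = 1.3/cos31.9° = 1.531 m; N'_3 = 59·cos31.9° = 50.1; c'Δl = 10.41; W sinα = 31.2
Slice 4: Δl = 2.8/cos46.5° = 4.068 m; N'_4 = 89·cos46.5° = 61.3; c'Δl = 27.66; W sinα = 64.6
Σc'Δl = 75.3 kN/m; ΣN' = 247.3 kN/m; ΣW sinα = 133.5 kN/m
Resisting = 75.3 + 247.3·tan20.9° = 75.3 + 94.4 = 169.7 kN/m
FS = 169.7 / 133.5 = 1.272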